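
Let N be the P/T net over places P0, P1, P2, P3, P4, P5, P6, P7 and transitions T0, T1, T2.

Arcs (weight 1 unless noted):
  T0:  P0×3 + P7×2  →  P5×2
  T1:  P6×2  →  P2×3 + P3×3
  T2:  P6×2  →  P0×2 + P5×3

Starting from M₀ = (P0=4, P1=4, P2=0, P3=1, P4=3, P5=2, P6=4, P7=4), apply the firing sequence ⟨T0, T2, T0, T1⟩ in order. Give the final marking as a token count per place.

step 1: fire T0:  (P0=4, P1=4, P2=0, P3=1, P4=3, P5=2, P6=4, P7=4) → (P0=1, P1=4, P2=0, P3=1, P4=3, P5=4, P6=4, P7=2)
step 2: fire T2:  (P0=1, P1=4, P2=0, P3=1, P4=3, P5=4, P6=4, P7=2) → (P0=3, P1=4, P2=0, P3=1, P4=3, P5=7, P6=2, P7=2)
step 3: fire T0:  (P0=3, P1=4, P2=0, P3=1, P4=3, P5=7, P6=2, P7=2) → (P0=0, P1=4, P2=0, P3=1, P4=3, P5=9, P6=2, P7=0)
step 4: fire T1:  (P0=0, P1=4, P2=0, P3=1, P4=3, P5=9, P6=2, P7=0) → (P0=0, P1=4, P2=3, P3=4, P4=3, P5=9, P6=0, P7=0)

(P0=0, P1=4, P2=3, P3=4, P4=3, P5=9, P6=0, P7=0)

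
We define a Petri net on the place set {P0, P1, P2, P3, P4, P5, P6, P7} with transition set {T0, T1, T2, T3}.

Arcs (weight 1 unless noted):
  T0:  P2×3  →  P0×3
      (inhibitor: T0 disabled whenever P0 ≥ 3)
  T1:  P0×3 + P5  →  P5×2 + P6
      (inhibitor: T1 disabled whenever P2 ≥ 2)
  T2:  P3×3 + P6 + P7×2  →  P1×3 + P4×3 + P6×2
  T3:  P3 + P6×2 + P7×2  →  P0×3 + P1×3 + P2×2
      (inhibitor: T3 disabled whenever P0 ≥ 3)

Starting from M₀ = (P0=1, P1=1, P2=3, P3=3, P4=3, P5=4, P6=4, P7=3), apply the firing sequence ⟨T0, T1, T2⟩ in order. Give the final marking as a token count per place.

(P0=1, P1=4, P2=0, P3=0, P4=6, P5=5, P6=6, P7=1)

step 1: fire T0:  (P0=1, P1=1, P2=3, P3=3, P4=3, P5=4, P6=4, P7=3) → (P0=4, P1=1, P2=0, P3=3, P4=3, P5=4, P6=4, P7=3)
step 2: fire T1:  (P0=4, P1=1, P2=0, P3=3, P4=3, P5=4, P6=4, P7=3) → (P0=1, P1=1, P2=0, P3=3, P4=3, P5=5, P6=5, P7=3)
step 3: fire T2:  (P0=1, P1=1, P2=0, P3=3, P4=3, P5=5, P6=5, P7=3) → (P0=1, P1=4, P2=0, P3=0, P4=6, P5=5, P6=6, P7=1)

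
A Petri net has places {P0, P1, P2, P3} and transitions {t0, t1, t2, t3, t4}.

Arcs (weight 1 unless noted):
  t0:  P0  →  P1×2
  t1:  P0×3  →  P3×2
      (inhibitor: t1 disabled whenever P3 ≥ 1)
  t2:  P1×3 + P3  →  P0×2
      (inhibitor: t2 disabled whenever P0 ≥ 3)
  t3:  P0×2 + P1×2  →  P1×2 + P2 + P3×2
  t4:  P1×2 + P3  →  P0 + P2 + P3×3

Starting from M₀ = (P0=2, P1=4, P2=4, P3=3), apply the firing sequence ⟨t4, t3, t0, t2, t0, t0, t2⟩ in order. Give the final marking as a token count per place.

(P0=2, P1=2, P2=6, P3=5)

step 1: fire t4:  (P0=2, P1=4, P2=4, P3=3) → (P0=3, P1=2, P2=5, P3=5)
step 2: fire t3:  (P0=3, P1=2, P2=5, P3=5) → (P0=1, P1=2, P2=6, P3=7)
step 3: fire t0:  (P0=1, P1=2, P2=6, P3=7) → (P0=0, P1=4, P2=6, P3=7)
step 4: fire t2:  (P0=0, P1=4, P2=6, P3=7) → (P0=2, P1=1, P2=6, P3=6)
step 5: fire t0:  (P0=2, P1=1, P2=6, P3=6) → (P0=1, P1=3, P2=6, P3=6)
step 6: fire t0:  (P0=1, P1=3, P2=6, P3=6) → (P0=0, P1=5, P2=6, P3=6)
step 7: fire t2:  (P0=0, P1=5, P2=6, P3=6) → (P0=2, P1=2, P2=6, P3=5)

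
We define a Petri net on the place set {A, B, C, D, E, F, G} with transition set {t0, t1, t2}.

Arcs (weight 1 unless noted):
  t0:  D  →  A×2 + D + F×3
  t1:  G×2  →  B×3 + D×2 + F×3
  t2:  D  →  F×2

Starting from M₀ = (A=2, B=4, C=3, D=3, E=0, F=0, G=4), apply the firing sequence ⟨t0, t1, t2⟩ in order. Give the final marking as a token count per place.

(A=4, B=7, C=3, D=4, E=0, F=8, G=2)

step 1: fire t0:  (A=2, B=4, C=3, D=3, E=0, F=0, G=4) → (A=4, B=4, C=3, D=3, E=0, F=3, G=4)
step 2: fire t1:  (A=4, B=4, C=3, D=3, E=0, F=3, G=4) → (A=4, B=7, C=3, D=5, E=0, F=6, G=2)
step 3: fire t2:  (A=4, B=7, C=3, D=5, E=0, F=6, G=2) → (A=4, B=7, C=3, D=4, E=0, F=8, G=2)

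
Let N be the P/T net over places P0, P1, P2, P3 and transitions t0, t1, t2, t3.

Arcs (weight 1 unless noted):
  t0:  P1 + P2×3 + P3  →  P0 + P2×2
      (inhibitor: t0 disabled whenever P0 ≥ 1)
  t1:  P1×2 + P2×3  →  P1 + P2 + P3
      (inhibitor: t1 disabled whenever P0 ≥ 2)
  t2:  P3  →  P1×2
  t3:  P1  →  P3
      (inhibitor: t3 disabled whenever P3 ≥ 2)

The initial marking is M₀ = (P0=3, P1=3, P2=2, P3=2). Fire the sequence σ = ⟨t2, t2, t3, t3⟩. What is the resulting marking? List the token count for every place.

step 1: fire t2:  (P0=3, P1=3, P2=2, P3=2) → (P0=3, P1=5, P2=2, P3=1)
step 2: fire t2:  (P0=3, P1=5, P2=2, P3=1) → (P0=3, P1=7, P2=2, P3=0)
step 3: fire t3:  (P0=3, P1=7, P2=2, P3=0) → (P0=3, P1=6, P2=2, P3=1)
step 4: fire t3:  (P0=3, P1=6, P2=2, P3=1) → (P0=3, P1=5, P2=2, P3=2)

(P0=3, P1=5, P2=2, P3=2)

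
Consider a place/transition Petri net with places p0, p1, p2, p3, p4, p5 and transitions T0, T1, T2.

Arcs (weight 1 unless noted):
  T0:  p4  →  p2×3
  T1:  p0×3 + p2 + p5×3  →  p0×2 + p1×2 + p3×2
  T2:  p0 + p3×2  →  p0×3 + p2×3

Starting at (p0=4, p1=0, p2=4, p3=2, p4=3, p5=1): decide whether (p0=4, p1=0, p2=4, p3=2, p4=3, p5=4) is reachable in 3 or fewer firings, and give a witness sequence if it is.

NO — not reachable within 3 firings

depth 0: 1 marking
depth 1: 3 markings reached so far
depth 2: 5 markings reached so far
depth 3: 7 markings reached so far
target is not among the 7 markings reachable within 3 steps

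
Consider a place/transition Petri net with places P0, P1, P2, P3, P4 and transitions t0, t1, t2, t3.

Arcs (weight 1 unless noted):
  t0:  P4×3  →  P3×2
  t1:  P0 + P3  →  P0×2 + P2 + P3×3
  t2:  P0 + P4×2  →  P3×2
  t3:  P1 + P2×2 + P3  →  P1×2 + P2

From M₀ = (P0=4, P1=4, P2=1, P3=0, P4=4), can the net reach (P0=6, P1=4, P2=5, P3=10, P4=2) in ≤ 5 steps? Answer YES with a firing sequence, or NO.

NO — not reachable within 5 firings

depth 0: 1 marking
depth 1: 3 markings reached so far
depth 2: 6 markings reached so far
depth 3: 11 markings reached so far
depth 4: 17 markings reached so far
depth 5: 25 markings reached so far
target is not among the 25 markings reachable within 5 steps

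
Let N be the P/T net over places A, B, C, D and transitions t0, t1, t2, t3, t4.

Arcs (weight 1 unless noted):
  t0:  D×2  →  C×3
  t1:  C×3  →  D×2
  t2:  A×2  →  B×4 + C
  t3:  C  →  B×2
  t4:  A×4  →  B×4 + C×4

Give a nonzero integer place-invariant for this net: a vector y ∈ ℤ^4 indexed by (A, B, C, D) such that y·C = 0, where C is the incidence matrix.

Incidence matrix C (rows=places, cols=transitions):
       t0   t1   t2   t3   t4
    A   0    0   -2    0   -4
    B   0    0    4    2    4
    C   3   -3    1   -1    4
    D  -2    2    0    0    0

Candidate y = [3, 1, 2, 3]; check y·C column-wise:
  col t0: 3·0 + 1·0 + 2·3 + 3·-2 = 0
  col t1: 3·0 + 1·0 + 2·-3 + 3·2 = 0
  col t2: 3·-2 + 1·4 + 2·1 + 3·0 = 0
  col t3: 3·0 + 1·2 + 2·-1 + 3·0 = 0
  col t4: 3·-4 + 1·4 + 2·4 + 3·0 = 0

y = (A:3, B:1, C:2, D:3)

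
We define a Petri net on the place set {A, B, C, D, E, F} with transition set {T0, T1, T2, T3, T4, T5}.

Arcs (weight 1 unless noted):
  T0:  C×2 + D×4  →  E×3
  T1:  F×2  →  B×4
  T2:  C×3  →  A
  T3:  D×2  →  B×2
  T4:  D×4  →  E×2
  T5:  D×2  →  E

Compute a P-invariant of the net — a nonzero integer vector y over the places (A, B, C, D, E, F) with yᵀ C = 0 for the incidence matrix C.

y = (A:3, B:1, C:1, D:1, E:2, F:2)

Incidence matrix C (rows=places, cols=transitions):
       T0   T1   T2   T3   T4   T5
    A   0    0    1    0    0    0
    B   0    4    0    2    0    0
    C  -2    0   -3    0    0    0
    D  -4    0    0   -2   -4   -2
    E   3    0    0    0    2    1
    F   0   -2    0    0    0    0

Candidate y = [3, 1, 1, 1, 2, 2]; check y·C column-wise:
  col T0: 3·0 + 1·0 + 1·-2 + 1·-4 + 2·3 + 2·0 = 0
  col T1: 3·0 + 1·4 + 1·0 + 1·0 + 2·0 + 2·-2 = 0
  col T2: 3·1 + 1·0 + 1·-3 + 1·0 + 2·0 + 2·0 = 0
  col T3: 3·0 + 1·2 + 1·0 + 1·-2 + 2·0 + 2·0 = 0
  col T4: 3·0 + 1·0 + 1·0 + 1·-4 + 2·2 + 2·0 = 0
  col T5: 3·0 + 1·0 + 1·0 + 1·-2 + 2·1 + 2·0 = 0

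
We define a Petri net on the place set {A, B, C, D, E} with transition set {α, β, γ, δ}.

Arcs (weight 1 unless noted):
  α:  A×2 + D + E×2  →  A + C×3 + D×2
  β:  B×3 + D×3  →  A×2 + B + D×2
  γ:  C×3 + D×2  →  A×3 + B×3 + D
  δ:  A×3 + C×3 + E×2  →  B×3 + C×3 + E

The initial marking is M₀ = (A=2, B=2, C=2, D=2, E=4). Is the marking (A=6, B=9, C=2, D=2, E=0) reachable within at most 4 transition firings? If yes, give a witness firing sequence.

depth 0: 1 marking
depth 1: 2 markings reached so far
depth 2: 3 markings reached so far
depth 3: 4 markings reached so far
depth 4: 6 markings reached so far
target is not among the 6 markings reachable within 4 steps

NO — not reachable within 4 firings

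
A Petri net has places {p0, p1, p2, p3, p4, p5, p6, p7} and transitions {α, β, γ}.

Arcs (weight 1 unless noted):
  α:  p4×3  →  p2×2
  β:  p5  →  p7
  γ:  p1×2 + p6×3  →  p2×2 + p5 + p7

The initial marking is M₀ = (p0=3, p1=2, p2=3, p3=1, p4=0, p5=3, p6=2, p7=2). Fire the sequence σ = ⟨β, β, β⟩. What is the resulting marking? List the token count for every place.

(p0=3, p1=2, p2=3, p3=1, p4=0, p5=0, p6=2, p7=5)

step 1: fire β:  (p0=3, p1=2, p2=3, p3=1, p4=0, p5=3, p6=2, p7=2) → (p0=3, p1=2, p2=3, p3=1, p4=0, p5=2, p6=2, p7=3)
step 2: fire β:  (p0=3, p1=2, p2=3, p3=1, p4=0, p5=2, p6=2, p7=3) → (p0=3, p1=2, p2=3, p3=1, p4=0, p5=1, p6=2, p7=4)
step 3: fire β:  (p0=3, p1=2, p2=3, p3=1, p4=0, p5=1, p6=2, p7=4) → (p0=3, p1=2, p2=3, p3=1, p4=0, p5=0, p6=2, p7=5)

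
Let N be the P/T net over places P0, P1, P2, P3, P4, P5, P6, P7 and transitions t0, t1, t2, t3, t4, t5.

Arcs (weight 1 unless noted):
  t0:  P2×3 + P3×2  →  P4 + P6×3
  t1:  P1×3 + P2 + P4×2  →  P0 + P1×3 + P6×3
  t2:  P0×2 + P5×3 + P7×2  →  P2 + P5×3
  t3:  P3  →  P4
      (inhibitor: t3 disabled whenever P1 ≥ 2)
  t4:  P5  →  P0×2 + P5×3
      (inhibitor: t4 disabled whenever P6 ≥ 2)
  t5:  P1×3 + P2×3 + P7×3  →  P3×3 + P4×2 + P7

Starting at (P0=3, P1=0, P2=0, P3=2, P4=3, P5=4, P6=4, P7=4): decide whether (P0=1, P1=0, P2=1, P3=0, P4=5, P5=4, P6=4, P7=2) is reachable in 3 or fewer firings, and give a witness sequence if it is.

step 1: fire t2:  (P0=3, P1=0, P2=0, P3=2, P4=3, P5=4, P6=4, P7=4) → (P0=1, P1=0, P2=1, P3=2, P4=3, P5=4, P6=4, P7=2)
step 2: fire t3:  (P0=1, P1=0, P2=1, P3=2, P4=3, P5=4, P6=4, P7=2) → (P0=1, P1=0, P2=1, P3=1, P4=4, P5=4, P6=4, P7=2)
step 3: fire t3:  (P0=1, P1=0, P2=1, P3=1, P4=4, P5=4, P6=4, P7=2) → (P0=1, P1=0, P2=1, P3=0, P4=5, P5=4, P6=4, P7=2)

YES — reachable via ⟨t2, t3, t3⟩ (3 firings)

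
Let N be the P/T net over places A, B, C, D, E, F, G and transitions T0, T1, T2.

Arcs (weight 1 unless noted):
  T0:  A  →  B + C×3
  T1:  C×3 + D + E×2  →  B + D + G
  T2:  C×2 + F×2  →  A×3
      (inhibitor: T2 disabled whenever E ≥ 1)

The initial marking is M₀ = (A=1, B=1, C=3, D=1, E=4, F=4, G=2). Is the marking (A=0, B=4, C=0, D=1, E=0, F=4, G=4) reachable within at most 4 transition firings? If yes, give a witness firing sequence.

step 1: fire T0:  (A=1, B=1, C=3, D=1, E=4, F=4, G=2) → (A=0, B=2, C=6, D=1, E=4, F=4, G=2)
step 2: fire T1:  (A=0, B=2, C=6, D=1, E=4, F=4, G=2) → (A=0, B=3, C=3, D=1, E=2, F=4, G=3)
step 3: fire T1:  (A=0, B=3, C=3, D=1, E=2, F=4, G=3) → (A=0, B=4, C=0, D=1, E=0, F=4, G=4)

YES — reachable via ⟨T0, T1, T1⟩ (3 firings)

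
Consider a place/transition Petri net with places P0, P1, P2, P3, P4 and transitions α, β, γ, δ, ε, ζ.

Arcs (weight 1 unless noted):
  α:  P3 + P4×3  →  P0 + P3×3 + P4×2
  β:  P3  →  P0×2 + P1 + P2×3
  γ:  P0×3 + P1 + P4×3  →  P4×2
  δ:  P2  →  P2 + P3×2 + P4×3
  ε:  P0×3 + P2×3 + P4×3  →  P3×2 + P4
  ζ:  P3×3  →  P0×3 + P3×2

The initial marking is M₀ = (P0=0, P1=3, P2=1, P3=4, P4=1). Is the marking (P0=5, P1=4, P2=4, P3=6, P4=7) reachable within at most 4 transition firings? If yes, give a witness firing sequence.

YES — reachable via ⟨β, δ, δ, ζ⟩ (4 firings)

step 1: fire β:  (P0=0, P1=3, P2=1, P3=4, P4=1) → (P0=2, P1=4, P2=4, P3=3, P4=1)
step 2: fire δ:  (P0=2, P1=4, P2=4, P3=3, P4=1) → (P0=2, P1=4, P2=4, P3=5, P4=4)
step 3: fire δ:  (P0=2, P1=4, P2=4, P3=5, P4=4) → (P0=2, P1=4, P2=4, P3=7, P4=7)
step 4: fire ζ:  (P0=2, P1=4, P2=4, P3=7, P4=7) → (P0=5, P1=4, P2=4, P3=6, P4=7)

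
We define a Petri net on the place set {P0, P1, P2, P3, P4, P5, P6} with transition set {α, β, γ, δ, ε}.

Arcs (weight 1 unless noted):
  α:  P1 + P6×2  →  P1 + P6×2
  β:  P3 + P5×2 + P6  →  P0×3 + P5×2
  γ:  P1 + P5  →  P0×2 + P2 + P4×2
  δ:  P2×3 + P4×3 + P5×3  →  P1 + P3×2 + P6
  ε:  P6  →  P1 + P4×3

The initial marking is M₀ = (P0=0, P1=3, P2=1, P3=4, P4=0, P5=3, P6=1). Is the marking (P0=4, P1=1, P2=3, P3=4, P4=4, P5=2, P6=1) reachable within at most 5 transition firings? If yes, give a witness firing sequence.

NO — not reachable within 5 firings

depth 0: 1 marking
depth 1: 4 markings reached so far
depth 2: 7 markings reached so far
depth 3: 10 markings reached so far
depth 4: 12 markings reached so far
depth 5: 12 markings reached so far
(frontier empty at depth 5; search complete)
target is not among the 12 markings reachable within 5 steps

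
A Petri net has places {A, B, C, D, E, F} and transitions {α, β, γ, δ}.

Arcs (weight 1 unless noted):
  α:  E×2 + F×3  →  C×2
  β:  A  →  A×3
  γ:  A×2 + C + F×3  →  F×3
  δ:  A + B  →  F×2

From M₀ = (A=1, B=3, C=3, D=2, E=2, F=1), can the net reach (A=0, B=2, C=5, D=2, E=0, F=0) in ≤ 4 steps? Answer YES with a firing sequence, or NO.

YES — reachable via ⟨δ, α⟩ (2 firings)

step 1: fire δ:  (A=1, B=3, C=3, D=2, E=2, F=1) → (A=0, B=2, C=3, D=2, E=2, F=3)
step 2: fire α:  (A=0, B=2, C=3, D=2, E=2, F=3) → (A=0, B=2, C=5, D=2, E=0, F=0)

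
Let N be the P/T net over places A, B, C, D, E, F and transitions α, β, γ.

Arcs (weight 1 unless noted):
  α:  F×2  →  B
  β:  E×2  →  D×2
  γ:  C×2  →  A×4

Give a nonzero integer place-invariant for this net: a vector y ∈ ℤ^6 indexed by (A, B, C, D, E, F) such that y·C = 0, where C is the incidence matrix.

Incidence matrix C (rows=places, cols=transitions):
        α    β    γ
    A   0    0    4
    B   1    0    0
    C   0    0   -2
    D   0    2    0
    E   0   -2    0
    F  -2    0    0

Candidate y = [1, 0, 2, 0, 0, 0]; check y·C column-wise:
  col α: 1·0 + 0·1 + 2·0 + 0·-2 = 0
  col β: 1·0 + 2·0 + 0·2 + 0·-2 = 0
  col γ: 1·4 + 2·-2 = 0

y = (A:1, B:0, C:2, D:0, E:0, F:0)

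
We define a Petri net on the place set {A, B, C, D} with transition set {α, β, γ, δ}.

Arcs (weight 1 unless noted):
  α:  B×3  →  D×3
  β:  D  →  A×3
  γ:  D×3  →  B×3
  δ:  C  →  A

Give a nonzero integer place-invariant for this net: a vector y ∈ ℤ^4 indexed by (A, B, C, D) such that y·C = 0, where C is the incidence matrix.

Incidence matrix C (rows=places, cols=transitions):
        α    β    γ    δ
    A   0    3    0    1
    B  -3    0    3    0
    C   0    0    0   -1
    D   3   -1   -3    0

Candidate y = [1, 3, 1, 3]; check y·C column-wise:
  col α: 1·0 + 3·-3 + 1·0 + 3·3 = 0
  col β: 1·3 + 3·0 + 1·0 + 3·-1 = 0
  col γ: 1·0 + 3·3 + 1·0 + 3·-3 = 0
  col δ: 1·1 + 3·0 + 1·-1 + 3·0 = 0

y = (A:1, B:3, C:1, D:3)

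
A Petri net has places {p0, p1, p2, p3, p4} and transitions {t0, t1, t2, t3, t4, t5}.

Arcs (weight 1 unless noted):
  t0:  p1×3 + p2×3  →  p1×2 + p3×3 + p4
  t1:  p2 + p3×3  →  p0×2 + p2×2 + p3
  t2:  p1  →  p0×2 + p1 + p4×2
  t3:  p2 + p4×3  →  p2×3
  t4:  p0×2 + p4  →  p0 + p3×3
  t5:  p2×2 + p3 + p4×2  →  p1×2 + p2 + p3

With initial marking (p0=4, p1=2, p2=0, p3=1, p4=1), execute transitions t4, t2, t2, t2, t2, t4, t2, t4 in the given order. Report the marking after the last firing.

(p0=11, p1=2, p2=0, p3=10, p4=8)

step 1: fire t4:  (p0=4, p1=2, p2=0, p3=1, p4=1) → (p0=3, p1=2, p2=0, p3=4, p4=0)
step 2: fire t2:  (p0=3, p1=2, p2=0, p3=4, p4=0) → (p0=5, p1=2, p2=0, p3=4, p4=2)
step 3: fire t2:  (p0=5, p1=2, p2=0, p3=4, p4=2) → (p0=7, p1=2, p2=0, p3=4, p4=4)
step 4: fire t2:  (p0=7, p1=2, p2=0, p3=4, p4=4) → (p0=9, p1=2, p2=0, p3=4, p4=6)
step 5: fire t2:  (p0=9, p1=2, p2=0, p3=4, p4=6) → (p0=11, p1=2, p2=0, p3=4, p4=8)
step 6: fire t4:  (p0=11, p1=2, p2=0, p3=4, p4=8) → (p0=10, p1=2, p2=0, p3=7, p4=7)
step 7: fire t2:  (p0=10, p1=2, p2=0, p3=7, p4=7) → (p0=12, p1=2, p2=0, p3=7, p4=9)
step 8: fire t4:  (p0=12, p1=2, p2=0, p3=7, p4=9) → (p0=11, p1=2, p2=0, p3=10, p4=8)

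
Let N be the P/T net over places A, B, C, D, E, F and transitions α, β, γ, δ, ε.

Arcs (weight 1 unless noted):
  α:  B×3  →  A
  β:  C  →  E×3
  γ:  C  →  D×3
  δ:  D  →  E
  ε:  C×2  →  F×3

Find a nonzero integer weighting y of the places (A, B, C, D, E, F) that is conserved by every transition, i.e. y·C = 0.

y = (A:3, B:1, C:0, D:0, E:0, F:0)

Incidence matrix C (rows=places, cols=transitions):
        α    β    γ    δ    ε
    A   1    0    0    0    0
    B  -3    0    0    0    0
    C   0   -1   -1    0   -2
    D   0    0    3   -1    0
    E   0    3    0    1    0
    F   0    0    0    0    3

Candidate y = [3, 1, 0, 0, 0, 0]; check y·C column-wise:
  col α: 3·1 + 1·-3 = 0
  col β: 3·0 + 1·0 + 0·-1 + 0·3 = 0
  col γ: 3·0 + 1·0 + 0·-1 + 0·3 = 0
  col δ: 3·0 + 1·0 + 0·-1 + 0·1 = 0
  col ε: 3·0 + 1·0 + 0·-2 + 0·3 = 0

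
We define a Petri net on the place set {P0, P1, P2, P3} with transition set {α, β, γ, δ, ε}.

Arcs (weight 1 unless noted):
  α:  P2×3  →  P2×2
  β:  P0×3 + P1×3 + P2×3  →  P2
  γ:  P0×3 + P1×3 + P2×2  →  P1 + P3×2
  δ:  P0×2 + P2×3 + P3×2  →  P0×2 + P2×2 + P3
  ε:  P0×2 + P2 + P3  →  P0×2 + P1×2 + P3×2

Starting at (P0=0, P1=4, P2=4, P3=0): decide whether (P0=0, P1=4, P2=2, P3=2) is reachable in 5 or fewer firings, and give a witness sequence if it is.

NO — not reachable within 5 firings

depth 0: 1 marking
depth 1: 2 markings reached so far
depth 2: 3 markings reached so far
depth 3: 3 markings reached so far
(frontier empty at depth 3; search complete)
target is not among the 3 markings reachable within 5 steps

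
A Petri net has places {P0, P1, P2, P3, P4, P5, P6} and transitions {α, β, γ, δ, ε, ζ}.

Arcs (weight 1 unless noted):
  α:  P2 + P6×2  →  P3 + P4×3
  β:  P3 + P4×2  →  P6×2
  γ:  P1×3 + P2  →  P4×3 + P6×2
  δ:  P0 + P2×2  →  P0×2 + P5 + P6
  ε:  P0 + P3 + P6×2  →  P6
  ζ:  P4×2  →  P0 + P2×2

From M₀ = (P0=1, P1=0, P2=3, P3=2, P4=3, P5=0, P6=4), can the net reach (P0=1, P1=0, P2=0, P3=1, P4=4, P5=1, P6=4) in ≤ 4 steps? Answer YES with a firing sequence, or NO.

YES — reachable via ⟨α, β, δ, ε⟩ (4 firings)

step 1: fire α:  (P0=1, P1=0, P2=3, P3=2, P4=3, P5=0, P6=4) → (P0=1, P1=0, P2=2, P3=3, P4=6, P5=0, P6=2)
step 2: fire β:  (P0=1, P1=0, P2=2, P3=3, P4=6, P5=0, P6=2) → (P0=1, P1=0, P2=2, P3=2, P4=4, P5=0, P6=4)
step 3: fire δ:  (P0=1, P1=0, P2=2, P3=2, P4=4, P5=0, P6=4) → (P0=2, P1=0, P2=0, P3=2, P4=4, P5=1, P6=5)
step 4: fire ε:  (P0=2, P1=0, P2=0, P3=2, P4=4, P5=1, P6=5) → (P0=1, P1=0, P2=0, P3=1, P4=4, P5=1, P6=4)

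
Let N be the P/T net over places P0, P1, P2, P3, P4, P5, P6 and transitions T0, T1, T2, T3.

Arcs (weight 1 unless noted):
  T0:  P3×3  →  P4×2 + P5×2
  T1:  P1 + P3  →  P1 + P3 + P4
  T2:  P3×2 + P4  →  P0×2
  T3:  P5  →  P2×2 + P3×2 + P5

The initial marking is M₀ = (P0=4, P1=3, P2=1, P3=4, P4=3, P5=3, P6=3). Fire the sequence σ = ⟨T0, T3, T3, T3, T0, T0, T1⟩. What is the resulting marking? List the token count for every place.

step 1: fire T0:  (P0=4, P1=3, P2=1, P3=4, P4=3, P5=3, P6=3) → (P0=4, P1=3, P2=1, P3=1, P4=5, P5=5, P6=3)
step 2: fire T3:  (P0=4, P1=3, P2=1, P3=1, P4=5, P5=5, P6=3) → (P0=4, P1=3, P2=3, P3=3, P4=5, P5=5, P6=3)
step 3: fire T3:  (P0=4, P1=3, P2=3, P3=3, P4=5, P5=5, P6=3) → (P0=4, P1=3, P2=5, P3=5, P4=5, P5=5, P6=3)
step 4: fire T3:  (P0=4, P1=3, P2=5, P3=5, P4=5, P5=5, P6=3) → (P0=4, P1=3, P2=7, P3=7, P4=5, P5=5, P6=3)
step 5: fire T0:  (P0=4, P1=3, P2=7, P3=7, P4=5, P5=5, P6=3) → (P0=4, P1=3, P2=7, P3=4, P4=7, P5=7, P6=3)
step 6: fire T0:  (P0=4, P1=3, P2=7, P3=4, P4=7, P5=7, P6=3) → (P0=4, P1=3, P2=7, P3=1, P4=9, P5=9, P6=3)
step 7: fire T1:  (P0=4, P1=3, P2=7, P3=1, P4=9, P5=9, P6=3) → (P0=4, P1=3, P2=7, P3=1, P4=10, P5=9, P6=3)

(P0=4, P1=3, P2=7, P3=1, P4=10, P5=9, P6=3)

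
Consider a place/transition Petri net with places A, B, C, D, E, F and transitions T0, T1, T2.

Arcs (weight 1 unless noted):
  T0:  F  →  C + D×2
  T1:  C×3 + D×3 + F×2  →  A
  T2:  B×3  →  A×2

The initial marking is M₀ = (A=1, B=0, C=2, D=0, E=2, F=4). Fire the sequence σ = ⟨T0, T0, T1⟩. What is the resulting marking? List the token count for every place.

step 1: fire T0:  (A=1, B=0, C=2, D=0, E=2, F=4) → (A=1, B=0, C=3, D=2, E=2, F=3)
step 2: fire T0:  (A=1, B=0, C=3, D=2, E=2, F=3) → (A=1, B=0, C=4, D=4, E=2, F=2)
step 3: fire T1:  (A=1, B=0, C=4, D=4, E=2, F=2) → (A=2, B=0, C=1, D=1, E=2, F=0)

(A=2, B=0, C=1, D=1, E=2, F=0)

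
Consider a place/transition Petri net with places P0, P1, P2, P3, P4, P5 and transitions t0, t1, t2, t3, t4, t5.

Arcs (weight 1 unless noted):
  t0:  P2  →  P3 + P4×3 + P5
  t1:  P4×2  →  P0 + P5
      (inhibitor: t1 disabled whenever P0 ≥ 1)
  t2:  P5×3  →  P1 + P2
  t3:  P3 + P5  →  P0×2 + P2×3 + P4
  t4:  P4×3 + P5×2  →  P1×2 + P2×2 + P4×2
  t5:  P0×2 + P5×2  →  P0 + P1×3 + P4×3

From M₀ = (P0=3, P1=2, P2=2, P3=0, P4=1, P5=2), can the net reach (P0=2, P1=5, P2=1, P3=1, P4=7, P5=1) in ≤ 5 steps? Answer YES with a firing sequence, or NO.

step 1: fire t0:  (P0=3, P1=2, P2=2, P3=0, P4=1, P5=2) → (P0=3, P1=2, P2=1, P3=1, P4=4, P5=3)
step 2: fire t5:  (P0=3, P1=2, P2=1, P3=1, P4=4, P5=3) → (P0=2, P1=5, P2=1, P3=1, P4=7, P5=1)

YES — reachable via ⟨t0, t5⟩ (2 firings)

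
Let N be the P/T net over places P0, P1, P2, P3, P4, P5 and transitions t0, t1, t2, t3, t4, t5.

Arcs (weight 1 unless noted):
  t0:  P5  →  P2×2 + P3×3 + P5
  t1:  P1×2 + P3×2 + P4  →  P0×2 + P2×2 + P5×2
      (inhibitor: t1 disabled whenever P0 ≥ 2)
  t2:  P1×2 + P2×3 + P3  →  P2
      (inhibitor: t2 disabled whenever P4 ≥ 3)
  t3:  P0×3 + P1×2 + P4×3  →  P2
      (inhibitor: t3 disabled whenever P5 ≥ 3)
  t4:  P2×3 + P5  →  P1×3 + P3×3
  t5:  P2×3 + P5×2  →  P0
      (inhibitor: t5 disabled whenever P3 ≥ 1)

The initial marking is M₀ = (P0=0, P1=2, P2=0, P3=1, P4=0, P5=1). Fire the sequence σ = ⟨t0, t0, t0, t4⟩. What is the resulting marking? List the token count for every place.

step 1: fire t0:  (P0=0, P1=2, P2=0, P3=1, P4=0, P5=1) → (P0=0, P1=2, P2=2, P3=4, P4=0, P5=1)
step 2: fire t0:  (P0=0, P1=2, P2=2, P3=4, P4=0, P5=1) → (P0=0, P1=2, P2=4, P3=7, P4=0, P5=1)
step 3: fire t0:  (P0=0, P1=2, P2=4, P3=7, P4=0, P5=1) → (P0=0, P1=2, P2=6, P3=10, P4=0, P5=1)
step 4: fire t4:  (P0=0, P1=2, P2=6, P3=10, P4=0, P5=1) → (P0=0, P1=5, P2=3, P3=13, P4=0, P5=0)

(P0=0, P1=5, P2=3, P3=13, P4=0, P5=0)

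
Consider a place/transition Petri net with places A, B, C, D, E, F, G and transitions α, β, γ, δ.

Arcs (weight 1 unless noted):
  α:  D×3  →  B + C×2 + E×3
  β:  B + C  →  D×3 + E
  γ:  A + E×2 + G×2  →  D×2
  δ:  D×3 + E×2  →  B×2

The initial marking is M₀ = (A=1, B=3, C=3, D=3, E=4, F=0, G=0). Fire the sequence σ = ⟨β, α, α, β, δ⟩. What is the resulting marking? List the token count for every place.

step 1: fire β:  (A=1, B=3, C=3, D=3, E=4, F=0, G=0) → (A=1, B=2, C=2, D=6, E=5, F=0, G=0)
step 2: fire α:  (A=1, B=2, C=2, D=6, E=5, F=0, G=0) → (A=1, B=3, C=4, D=3, E=8, F=0, G=0)
step 3: fire α:  (A=1, B=3, C=4, D=3, E=8, F=0, G=0) → (A=1, B=4, C=6, D=0, E=11, F=0, G=0)
step 4: fire β:  (A=1, B=4, C=6, D=0, E=11, F=0, G=0) → (A=1, B=3, C=5, D=3, E=12, F=0, G=0)
step 5: fire δ:  (A=1, B=3, C=5, D=3, E=12, F=0, G=0) → (A=1, B=5, C=5, D=0, E=10, F=0, G=0)

(A=1, B=5, C=5, D=0, E=10, F=0, G=0)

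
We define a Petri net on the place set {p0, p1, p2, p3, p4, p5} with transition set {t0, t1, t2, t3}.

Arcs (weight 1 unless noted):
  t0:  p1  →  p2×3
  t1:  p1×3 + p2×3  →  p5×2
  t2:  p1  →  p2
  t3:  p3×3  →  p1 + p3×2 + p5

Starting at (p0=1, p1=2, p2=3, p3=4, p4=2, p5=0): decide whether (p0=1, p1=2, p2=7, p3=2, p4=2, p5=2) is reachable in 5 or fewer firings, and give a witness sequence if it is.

YES — reachable via ⟨t0, t2, t3, t3⟩ (4 firings)

step 1: fire t0:  (p0=1, p1=2, p2=3, p3=4, p4=2, p5=0) → (p0=1, p1=1, p2=6, p3=4, p4=2, p5=0)
step 2: fire t2:  (p0=1, p1=1, p2=6, p3=4, p4=2, p5=0) → (p0=1, p1=0, p2=7, p3=4, p4=2, p5=0)
step 3: fire t3:  (p0=1, p1=0, p2=7, p3=4, p4=2, p5=0) → (p0=1, p1=1, p2=7, p3=3, p4=2, p5=1)
step 4: fire t3:  (p0=1, p1=1, p2=7, p3=3, p4=2, p5=1) → (p0=1, p1=2, p2=7, p3=2, p4=2, p5=2)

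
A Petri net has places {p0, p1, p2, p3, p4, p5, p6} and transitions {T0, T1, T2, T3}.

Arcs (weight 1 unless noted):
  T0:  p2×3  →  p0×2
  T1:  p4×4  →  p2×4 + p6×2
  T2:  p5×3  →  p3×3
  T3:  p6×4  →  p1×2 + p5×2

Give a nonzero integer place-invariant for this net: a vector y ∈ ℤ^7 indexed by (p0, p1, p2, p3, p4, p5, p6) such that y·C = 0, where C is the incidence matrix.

y = (p0:3, p1:0, p2:2, p3:0, p4:2, p5:0, p6:0)

Incidence matrix C (rows=places, cols=transitions):
       T0   T1   T2   T3
   p0   2    0    0    0
   p1   0    0    0    2
   p2  -3    4    0    0
   p3   0    0    3    0
   p4   0   -4    0    0
   p5   0    0   -3    2
   p6   0    2    0   -4

Candidate y = [3, 0, 2, 0, 2, 0, 0]; check y·C column-wise:
  col T0: 3·2 + 2·-3 + 2·0 = 0
  col T1: 3·0 + 2·4 + 2·-4 + 0·2 = 0
  col T2: 3·0 + 2·0 + 0·3 + 2·0 + 0·-3 = 0
  col T3: 3·0 + 0·2 + 2·0 + 2·0 + 0·2 + 0·-4 = 0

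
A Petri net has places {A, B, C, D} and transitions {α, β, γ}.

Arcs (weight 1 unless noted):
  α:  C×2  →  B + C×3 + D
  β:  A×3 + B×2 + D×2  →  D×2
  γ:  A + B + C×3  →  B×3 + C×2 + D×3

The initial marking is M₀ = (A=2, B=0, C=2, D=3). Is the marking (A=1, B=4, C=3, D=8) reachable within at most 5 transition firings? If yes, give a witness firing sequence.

YES — reachable via ⟨α, α, γ⟩ (3 firings)

step 1: fire α:  (A=2, B=0, C=2, D=3) → (A=2, B=1, C=3, D=4)
step 2: fire α:  (A=2, B=1, C=3, D=4) → (A=2, B=2, C=4, D=5)
step 3: fire γ:  (A=2, B=2, C=4, D=5) → (A=1, B=4, C=3, D=8)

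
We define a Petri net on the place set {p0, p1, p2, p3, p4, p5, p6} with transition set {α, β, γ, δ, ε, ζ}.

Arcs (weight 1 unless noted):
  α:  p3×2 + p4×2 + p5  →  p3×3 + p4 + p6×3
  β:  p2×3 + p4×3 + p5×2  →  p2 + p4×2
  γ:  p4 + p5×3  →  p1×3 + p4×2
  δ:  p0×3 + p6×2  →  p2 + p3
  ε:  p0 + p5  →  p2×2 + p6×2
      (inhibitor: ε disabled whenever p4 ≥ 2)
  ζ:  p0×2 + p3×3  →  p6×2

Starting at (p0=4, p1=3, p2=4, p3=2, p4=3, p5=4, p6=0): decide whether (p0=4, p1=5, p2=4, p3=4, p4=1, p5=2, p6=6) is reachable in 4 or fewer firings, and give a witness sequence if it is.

NO — not reachable within 4 firings

depth 0: 1 marking
depth 1: 4 markings reached so far
depth 2: 9 markings reached so far
depth 3: 17 markings reached so far
depth 4: 22 markings reached so far
target is not among the 22 markings reachable within 4 steps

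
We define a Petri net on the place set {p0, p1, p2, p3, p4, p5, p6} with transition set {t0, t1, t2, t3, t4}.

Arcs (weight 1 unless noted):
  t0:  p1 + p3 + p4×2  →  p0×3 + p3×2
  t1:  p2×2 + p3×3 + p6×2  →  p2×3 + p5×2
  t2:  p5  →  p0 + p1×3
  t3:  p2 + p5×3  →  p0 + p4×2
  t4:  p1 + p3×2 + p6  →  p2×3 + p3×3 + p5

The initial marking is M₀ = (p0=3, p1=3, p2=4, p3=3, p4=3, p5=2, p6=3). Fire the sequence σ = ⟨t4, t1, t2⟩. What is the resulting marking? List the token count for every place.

step 1: fire t4:  (p0=3, p1=3, p2=4, p3=3, p4=3, p5=2, p6=3) → (p0=3, p1=2, p2=7, p3=4, p4=3, p5=3, p6=2)
step 2: fire t1:  (p0=3, p1=2, p2=7, p3=4, p4=3, p5=3, p6=2) → (p0=3, p1=2, p2=8, p3=1, p4=3, p5=5, p6=0)
step 3: fire t2:  (p0=3, p1=2, p2=8, p3=1, p4=3, p5=5, p6=0) → (p0=4, p1=5, p2=8, p3=1, p4=3, p5=4, p6=0)

(p0=4, p1=5, p2=8, p3=1, p4=3, p5=4, p6=0)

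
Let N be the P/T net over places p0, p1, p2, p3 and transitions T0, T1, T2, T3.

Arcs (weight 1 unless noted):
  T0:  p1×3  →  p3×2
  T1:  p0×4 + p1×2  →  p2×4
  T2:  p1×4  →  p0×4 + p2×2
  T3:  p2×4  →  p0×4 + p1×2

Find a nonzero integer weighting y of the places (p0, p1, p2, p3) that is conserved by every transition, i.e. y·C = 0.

y = (p0:1, p1:2, p2:2, p3:3)

Incidence matrix C (rows=places, cols=transitions):
       T0   T1   T2   T3
   p0   0   -4    4    4
   p1  -3   -2   -4    2
   p2   0    4    2   -4
   p3   2    0    0    0

Candidate y = [1, 2, 2, 3]; check y·C column-wise:
  col T0: 1·0 + 2·-3 + 2·0 + 3·2 = 0
  col T1: 1·-4 + 2·-2 + 2·4 + 3·0 = 0
  col T2: 1·4 + 2·-4 + 2·2 + 3·0 = 0
  col T3: 1·4 + 2·2 + 2·-4 + 3·0 = 0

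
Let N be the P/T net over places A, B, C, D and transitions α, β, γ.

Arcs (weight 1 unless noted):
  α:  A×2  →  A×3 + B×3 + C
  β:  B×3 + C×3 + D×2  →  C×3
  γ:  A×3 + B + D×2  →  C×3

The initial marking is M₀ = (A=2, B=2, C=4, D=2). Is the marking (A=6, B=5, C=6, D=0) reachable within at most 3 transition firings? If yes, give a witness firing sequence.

depth 0: 1 marking
depth 1: 2 markings reached so far
depth 2: 5 markings reached so far
depth 3: 8 markings reached so far
target is not among the 8 markings reachable within 3 steps

NO — not reachable within 3 firings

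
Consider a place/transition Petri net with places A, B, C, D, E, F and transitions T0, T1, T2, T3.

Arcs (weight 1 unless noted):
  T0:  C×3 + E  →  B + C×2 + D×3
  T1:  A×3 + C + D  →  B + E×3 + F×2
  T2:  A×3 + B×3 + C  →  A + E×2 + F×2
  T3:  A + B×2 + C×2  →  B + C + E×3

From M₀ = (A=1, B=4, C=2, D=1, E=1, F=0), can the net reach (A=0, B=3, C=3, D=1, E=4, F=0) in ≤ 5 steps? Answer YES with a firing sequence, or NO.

depth 0: 1 marking
depth 1: 2 markings reached so far
depth 2: 2 markings reached so far
(frontier empty at depth 2; search complete)
target is not among the 2 markings reachable within 5 steps

NO — not reachable within 5 firings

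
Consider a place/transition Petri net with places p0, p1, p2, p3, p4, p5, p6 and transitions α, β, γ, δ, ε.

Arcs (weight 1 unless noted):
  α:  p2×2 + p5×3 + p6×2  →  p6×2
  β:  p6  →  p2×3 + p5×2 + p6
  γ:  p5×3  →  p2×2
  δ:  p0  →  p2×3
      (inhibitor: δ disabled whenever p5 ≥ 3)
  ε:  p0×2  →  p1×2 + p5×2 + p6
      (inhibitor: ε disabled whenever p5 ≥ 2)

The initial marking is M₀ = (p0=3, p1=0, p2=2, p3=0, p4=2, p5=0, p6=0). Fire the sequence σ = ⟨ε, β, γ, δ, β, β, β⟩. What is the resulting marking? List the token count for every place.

step 1: fire ε:  (p0=3, p1=0, p2=2, p3=0, p4=2, p5=0, p6=0) → (p0=1, p1=2, p2=2, p3=0, p4=2, p5=2, p6=1)
step 2: fire β:  (p0=1, p1=2, p2=2, p3=0, p4=2, p5=2, p6=1) → (p0=1, p1=2, p2=5, p3=0, p4=2, p5=4, p6=1)
step 3: fire γ:  (p0=1, p1=2, p2=5, p3=0, p4=2, p5=4, p6=1) → (p0=1, p1=2, p2=7, p3=0, p4=2, p5=1, p6=1)
step 4: fire δ:  (p0=1, p1=2, p2=7, p3=0, p4=2, p5=1, p6=1) → (p0=0, p1=2, p2=10, p3=0, p4=2, p5=1, p6=1)
step 5: fire β:  (p0=0, p1=2, p2=10, p3=0, p4=2, p5=1, p6=1) → (p0=0, p1=2, p2=13, p3=0, p4=2, p5=3, p6=1)
step 6: fire β:  (p0=0, p1=2, p2=13, p3=0, p4=2, p5=3, p6=1) → (p0=0, p1=2, p2=16, p3=0, p4=2, p5=5, p6=1)
step 7: fire β:  (p0=0, p1=2, p2=16, p3=0, p4=2, p5=5, p6=1) → (p0=0, p1=2, p2=19, p3=0, p4=2, p5=7, p6=1)

(p0=0, p1=2, p2=19, p3=0, p4=2, p5=7, p6=1)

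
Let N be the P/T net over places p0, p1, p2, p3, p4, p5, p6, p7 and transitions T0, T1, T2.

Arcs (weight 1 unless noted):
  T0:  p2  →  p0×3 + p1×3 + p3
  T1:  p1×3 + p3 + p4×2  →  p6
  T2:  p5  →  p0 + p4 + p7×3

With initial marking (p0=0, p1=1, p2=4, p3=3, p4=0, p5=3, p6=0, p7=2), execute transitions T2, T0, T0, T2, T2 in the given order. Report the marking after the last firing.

(p0=9, p1=7, p2=2, p3=5, p4=3, p5=0, p6=0, p7=11)

step 1: fire T2:  (p0=0, p1=1, p2=4, p3=3, p4=0, p5=3, p6=0, p7=2) → (p0=1, p1=1, p2=4, p3=3, p4=1, p5=2, p6=0, p7=5)
step 2: fire T0:  (p0=1, p1=1, p2=4, p3=3, p4=1, p5=2, p6=0, p7=5) → (p0=4, p1=4, p2=3, p3=4, p4=1, p5=2, p6=0, p7=5)
step 3: fire T0:  (p0=4, p1=4, p2=3, p3=4, p4=1, p5=2, p6=0, p7=5) → (p0=7, p1=7, p2=2, p3=5, p4=1, p5=2, p6=0, p7=5)
step 4: fire T2:  (p0=7, p1=7, p2=2, p3=5, p4=1, p5=2, p6=0, p7=5) → (p0=8, p1=7, p2=2, p3=5, p4=2, p5=1, p6=0, p7=8)
step 5: fire T2:  (p0=8, p1=7, p2=2, p3=5, p4=2, p5=1, p6=0, p7=8) → (p0=9, p1=7, p2=2, p3=5, p4=3, p5=0, p6=0, p7=11)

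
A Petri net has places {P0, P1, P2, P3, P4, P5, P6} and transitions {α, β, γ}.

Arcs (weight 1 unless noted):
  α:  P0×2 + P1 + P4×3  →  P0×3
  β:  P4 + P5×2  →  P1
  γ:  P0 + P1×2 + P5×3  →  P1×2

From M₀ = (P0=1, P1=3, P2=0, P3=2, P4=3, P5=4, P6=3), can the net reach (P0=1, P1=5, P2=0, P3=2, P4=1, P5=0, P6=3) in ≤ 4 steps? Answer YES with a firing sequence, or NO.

YES — reachable via ⟨β, β⟩ (2 firings)

step 1: fire β:  (P0=1, P1=3, P2=0, P3=2, P4=3, P5=4, P6=3) → (P0=1, P1=4, P2=0, P3=2, P4=2, P5=2, P6=3)
step 2: fire β:  (P0=1, P1=4, P2=0, P3=2, P4=2, P5=2, P6=3) → (P0=1, P1=5, P2=0, P3=2, P4=1, P5=0, P6=3)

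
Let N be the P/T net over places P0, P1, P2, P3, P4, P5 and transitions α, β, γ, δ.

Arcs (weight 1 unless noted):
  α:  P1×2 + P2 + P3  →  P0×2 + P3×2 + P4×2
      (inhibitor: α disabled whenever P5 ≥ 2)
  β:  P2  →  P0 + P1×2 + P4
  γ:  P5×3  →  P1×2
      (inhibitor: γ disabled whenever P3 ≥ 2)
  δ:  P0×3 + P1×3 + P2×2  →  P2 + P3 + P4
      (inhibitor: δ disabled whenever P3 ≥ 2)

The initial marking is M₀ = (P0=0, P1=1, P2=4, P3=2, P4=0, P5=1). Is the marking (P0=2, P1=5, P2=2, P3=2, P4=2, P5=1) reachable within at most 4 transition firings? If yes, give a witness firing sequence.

YES — reachable via ⟨β, β⟩ (2 firings)

step 1: fire β:  (P0=0, P1=1, P2=4, P3=2, P4=0, P5=1) → (P0=1, P1=3, P2=3, P3=2, P4=1, P5=1)
step 2: fire β:  (P0=1, P1=3, P2=3, P3=2, P4=1, P5=1) → (P0=2, P1=5, P2=2, P3=2, P4=2, P5=1)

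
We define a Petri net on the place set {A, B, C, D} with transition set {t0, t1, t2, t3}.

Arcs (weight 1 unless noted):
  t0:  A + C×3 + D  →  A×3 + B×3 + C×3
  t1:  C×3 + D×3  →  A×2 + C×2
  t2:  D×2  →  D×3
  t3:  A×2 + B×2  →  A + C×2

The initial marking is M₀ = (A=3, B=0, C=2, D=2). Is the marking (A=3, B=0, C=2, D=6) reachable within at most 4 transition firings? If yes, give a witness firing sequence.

step 1: fire t2:  (A=3, B=0, C=2, D=2) → (A=3, B=0, C=2, D=3)
step 2: fire t2:  (A=3, B=0, C=2, D=3) → (A=3, B=0, C=2, D=4)
step 3: fire t2:  (A=3, B=0, C=2, D=4) → (A=3, B=0, C=2, D=5)
step 4: fire t2:  (A=3, B=0, C=2, D=5) → (A=3, B=0, C=2, D=6)

YES — reachable via ⟨t2, t2, t2, t2⟩ (4 firings)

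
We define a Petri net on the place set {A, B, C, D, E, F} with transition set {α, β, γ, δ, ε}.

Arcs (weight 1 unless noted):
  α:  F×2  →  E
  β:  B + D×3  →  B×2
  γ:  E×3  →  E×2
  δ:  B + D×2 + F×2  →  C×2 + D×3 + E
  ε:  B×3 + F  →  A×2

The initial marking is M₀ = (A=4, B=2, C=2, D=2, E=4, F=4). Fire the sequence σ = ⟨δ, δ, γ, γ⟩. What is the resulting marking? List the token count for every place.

step 1: fire δ:  (A=4, B=2, C=2, D=2, E=4, F=4) → (A=4, B=1, C=4, D=3, E=5, F=2)
step 2: fire δ:  (A=4, B=1, C=4, D=3, E=5, F=2) → (A=4, B=0, C=6, D=4, E=6, F=0)
step 3: fire γ:  (A=4, B=0, C=6, D=4, E=6, F=0) → (A=4, B=0, C=6, D=4, E=5, F=0)
step 4: fire γ:  (A=4, B=0, C=6, D=4, E=5, F=0) → (A=4, B=0, C=6, D=4, E=4, F=0)

(A=4, B=0, C=6, D=4, E=4, F=0)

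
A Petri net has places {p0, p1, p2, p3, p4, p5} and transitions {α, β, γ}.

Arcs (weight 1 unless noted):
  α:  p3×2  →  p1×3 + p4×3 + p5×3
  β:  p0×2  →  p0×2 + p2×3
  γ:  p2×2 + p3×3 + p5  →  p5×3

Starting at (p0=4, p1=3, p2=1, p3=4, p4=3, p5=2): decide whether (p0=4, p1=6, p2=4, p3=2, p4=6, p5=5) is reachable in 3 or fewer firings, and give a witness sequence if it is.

YES — reachable via ⟨α, β⟩ (2 firings)

step 1: fire α:  (p0=4, p1=3, p2=1, p3=4, p4=3, p5=2) → (p0=4, p1=6, p2=1, p3=2, p4=6, p5=5)
step 2: fire β:  (p0=4, p1=6, p2=1, p3=2, p4=6, p5=5) → (p0=4, p1=6, p2=4, p3=2, p4=6, p5=5)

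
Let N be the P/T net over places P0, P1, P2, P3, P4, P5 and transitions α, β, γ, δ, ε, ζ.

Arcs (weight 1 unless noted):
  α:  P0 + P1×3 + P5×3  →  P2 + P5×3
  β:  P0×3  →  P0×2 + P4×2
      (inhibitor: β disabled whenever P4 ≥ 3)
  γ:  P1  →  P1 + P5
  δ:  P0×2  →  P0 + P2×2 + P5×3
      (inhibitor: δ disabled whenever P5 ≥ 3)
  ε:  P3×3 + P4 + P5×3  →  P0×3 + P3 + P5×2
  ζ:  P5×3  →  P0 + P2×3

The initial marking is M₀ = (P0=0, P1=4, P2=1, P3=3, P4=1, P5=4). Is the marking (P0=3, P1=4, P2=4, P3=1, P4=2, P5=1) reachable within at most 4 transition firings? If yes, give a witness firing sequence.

step 1: fire γ:  (P0=0, P1=4, P2=1, P3=3, P4=1, P5=4) → (P0=0, P1=4, P2=1, P3=3, P4=1, P5=5)
step 2: fire ε:  (P0=0, P1=4, P2=1, P3=3, P4=1, P5=5) → (P0=3, P1=4, P2=1, P3=1, P4=0, P5=4)
step 3: fire β:  (P0=3, P1=4, P2=1, P3=1, P4=0, P5=4) → (P0=2, P1=4, P2=1, P3=1, P4=2, P5=4)
step 4: fire ζ:  (P0=2, P1=4, P2=1, P3=1, P4=2, P5=4) → (P0=3, P1=4, P2=4, P3=1, P4=2, P5=1)

YES — reachable via ⟨γ, ε, β, ζ⟩ (4 firings)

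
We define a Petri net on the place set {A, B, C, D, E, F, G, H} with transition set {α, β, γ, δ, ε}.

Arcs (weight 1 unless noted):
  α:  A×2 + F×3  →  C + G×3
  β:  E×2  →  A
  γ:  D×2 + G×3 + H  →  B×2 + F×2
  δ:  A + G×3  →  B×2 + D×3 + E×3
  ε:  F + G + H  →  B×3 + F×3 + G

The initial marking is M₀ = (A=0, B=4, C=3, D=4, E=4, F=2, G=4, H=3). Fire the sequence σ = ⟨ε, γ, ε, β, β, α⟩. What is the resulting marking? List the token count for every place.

step 1: fire ε:  (A=0, B=4, C=3, D=4, E=4, F=2, G=4, H=3) → (A=0, B=7, C=3, D=4, E=4, F=4, G=4, H=2)
step 2: fire γ:  (A=0, B=7, C=3, D=4, E=4, F=4, G=4, H=2) → (A=0, B=9, C=3, D=2, E=4, F=6, G=1, H=1)
step 3: fire ε:  (A=0, B=9, C=3, D=2, E=4, F=6, G=1, H=1) → (A=0, B=12, C=3, D=2, E=4, F=8, G=1, H=0)
step 4: fire β:  (A=0, B=12, C=3, D=2, E=4, F=8, G=1, H=0) → (A=1, B=12, C=3, D=2, E=2, F=8, G=1, H=0)
step 5: fire β:  (A=1, B=12, C=3, D=2, E=2, F=8, G=1, H=0) → (A=2, B=12, C=3, D=2, E=0, F=8, G=1, H=0)
step 6: fire α:  (A=2, B=12, C=3, D=2, E=0, F=8, G=1, H=0) → (A=0, B=12, C=4, D=2, E=0, F=5, G=4, H=0)

(A=0, B=12, C=4, D=2, E=0, F=5, G=4, H=0)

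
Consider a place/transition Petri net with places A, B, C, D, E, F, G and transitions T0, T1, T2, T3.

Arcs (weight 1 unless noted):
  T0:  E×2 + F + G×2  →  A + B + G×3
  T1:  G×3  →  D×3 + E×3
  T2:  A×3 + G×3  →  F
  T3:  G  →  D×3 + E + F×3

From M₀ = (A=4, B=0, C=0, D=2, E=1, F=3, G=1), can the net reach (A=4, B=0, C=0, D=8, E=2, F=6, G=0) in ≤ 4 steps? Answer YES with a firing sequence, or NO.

NO — not reachable within 4 firings

depth 0: 1 marking
depth 1: 2 markings reached so far
depth 2: 2 markings reached so far
(frontier empty at depth 2; search complete)
target is not among the 2 markings reachable within 4 steps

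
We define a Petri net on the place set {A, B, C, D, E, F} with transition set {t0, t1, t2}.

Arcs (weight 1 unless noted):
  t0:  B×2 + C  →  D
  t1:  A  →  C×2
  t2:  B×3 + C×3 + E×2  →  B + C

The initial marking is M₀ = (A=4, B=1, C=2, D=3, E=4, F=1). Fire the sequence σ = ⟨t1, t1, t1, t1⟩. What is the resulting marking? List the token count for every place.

step 1: fire t1:  (A=4, B=1, C=2, D=3, E=4, F=1) → (A=3, B=1, C=4, D=3, E=4, F=1)
step 2: fire t1:  (A=3, B=1, C=4, D=3, E=4, F=1) → (A=2, B=1, C=6, D=3, E=4, F=1)
step 3: fire t1:  (A=2, B=1, C=6, D=3, E=4, F=1) → (A=1, B=1, C=8, D=3, E=4, F=1)
step 4: fire t1:  (A=1, B=1, C=8, D=3, E=4, F=1) → (A=0, B=1, C=10, D=3, E=4, F=1)

(A=0, B=1, C=10, D=3, E=4, F=1)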